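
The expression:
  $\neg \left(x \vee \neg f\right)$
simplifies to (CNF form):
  $f \wedge \neg x$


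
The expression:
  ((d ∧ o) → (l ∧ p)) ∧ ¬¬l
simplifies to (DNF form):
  (l ∧ p) ∨ (l ∧ ¬d) ∨ (l ∧ ¬o)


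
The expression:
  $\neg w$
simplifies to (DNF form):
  $\neg w$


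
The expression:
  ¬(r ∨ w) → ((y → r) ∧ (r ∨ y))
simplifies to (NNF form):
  r ∨ w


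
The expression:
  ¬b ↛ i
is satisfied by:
  {i: True, b: False}
  {b: False, i: False}
  {b: True, i: True}


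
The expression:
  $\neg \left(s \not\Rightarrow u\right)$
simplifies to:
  $u \vee \neg s$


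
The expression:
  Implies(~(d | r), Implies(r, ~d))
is always true.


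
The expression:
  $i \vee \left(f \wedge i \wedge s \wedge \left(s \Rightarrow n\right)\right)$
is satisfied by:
  {i: True}


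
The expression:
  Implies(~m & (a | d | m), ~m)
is always true.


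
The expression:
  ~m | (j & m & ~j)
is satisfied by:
  {m: False}


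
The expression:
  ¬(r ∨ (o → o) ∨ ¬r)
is never true.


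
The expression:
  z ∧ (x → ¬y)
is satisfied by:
  {z: True, y: False, x: False}
  {z: True, x: True, y: False}
  {z: True, y: True, x: False}


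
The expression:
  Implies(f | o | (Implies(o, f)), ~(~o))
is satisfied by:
  {o: True}


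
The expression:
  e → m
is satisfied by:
  {m: True, e: False}
  {e: False, m: False}
  {e: True, m: True}


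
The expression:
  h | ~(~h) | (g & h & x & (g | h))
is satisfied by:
  {h: True}


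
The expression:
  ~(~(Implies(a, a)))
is always true.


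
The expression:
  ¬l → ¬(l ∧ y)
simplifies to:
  True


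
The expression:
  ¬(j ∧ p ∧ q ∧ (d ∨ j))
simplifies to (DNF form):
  ¬j ∨ ¬p ∨ ¬q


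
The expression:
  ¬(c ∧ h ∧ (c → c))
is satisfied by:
  {h: False, c: False}
  {c: True, h: False}
  {h: True, c: False}


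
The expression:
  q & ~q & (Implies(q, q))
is never true.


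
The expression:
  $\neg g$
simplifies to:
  $\neg g$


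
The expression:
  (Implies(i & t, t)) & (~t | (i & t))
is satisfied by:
  {i: True, t: False}
  {t: False, i: False}
  {t: True, i: True}


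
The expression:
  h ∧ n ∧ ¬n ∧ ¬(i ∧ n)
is never true.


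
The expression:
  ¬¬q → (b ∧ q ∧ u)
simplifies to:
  (b ∧ u) ∨ ¬q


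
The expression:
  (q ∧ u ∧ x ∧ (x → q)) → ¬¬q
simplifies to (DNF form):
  True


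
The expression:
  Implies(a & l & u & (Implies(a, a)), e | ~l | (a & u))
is always true.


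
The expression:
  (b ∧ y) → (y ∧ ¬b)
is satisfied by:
  {y: False, b: False}
  {b: True, y: False}
  {y: True, b: False}


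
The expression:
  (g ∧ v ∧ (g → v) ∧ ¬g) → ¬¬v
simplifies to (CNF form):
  True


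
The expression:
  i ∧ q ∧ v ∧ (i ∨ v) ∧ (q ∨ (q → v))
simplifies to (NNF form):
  i ∧ q ∧ v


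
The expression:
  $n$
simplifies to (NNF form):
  $n$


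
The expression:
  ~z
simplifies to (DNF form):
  ~z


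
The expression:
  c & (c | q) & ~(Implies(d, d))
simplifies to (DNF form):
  False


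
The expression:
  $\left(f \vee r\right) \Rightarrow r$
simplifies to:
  $r \vee \neg f$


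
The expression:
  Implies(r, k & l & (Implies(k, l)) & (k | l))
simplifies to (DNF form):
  ~r | (k & l)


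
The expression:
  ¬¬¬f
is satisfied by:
  {f: False}


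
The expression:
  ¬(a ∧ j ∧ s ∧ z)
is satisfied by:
  {s: False, z: False, a: False, j: False}
  {j: True, s: False, z: False, a: False}
  {a: True, s: False, z: False, j: False}
  {j: True, a: True, s: False, z: False}
  {z: True, j: False, s: False, a: False}
  {j: True, z: True, s: False, a: False}
  {a: True, z: True, j: False, s: False}
  {j: True, a: True, z: True, s: False}
  {s: True, a: False, z: False, j: False}
  {j: True, s: True, a: False, z: False}
  {a: True, s: True, j: False, z: False}
  {j: True, a: True, s: True, z: False}
  {z: True, s: True, a: False, j: False}
  {j: True, z: True, s: True, a: False}
  {a: True, z: True, s: True, j: False}


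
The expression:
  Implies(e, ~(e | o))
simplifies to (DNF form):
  ~e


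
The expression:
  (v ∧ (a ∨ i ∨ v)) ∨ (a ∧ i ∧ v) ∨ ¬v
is always true.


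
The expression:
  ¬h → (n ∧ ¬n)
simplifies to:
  h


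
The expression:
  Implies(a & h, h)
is always true.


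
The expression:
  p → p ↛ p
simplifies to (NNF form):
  ¬p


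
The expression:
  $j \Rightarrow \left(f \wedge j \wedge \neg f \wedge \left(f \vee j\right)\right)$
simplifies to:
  $\neg j$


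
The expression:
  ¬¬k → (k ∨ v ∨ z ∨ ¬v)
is always true.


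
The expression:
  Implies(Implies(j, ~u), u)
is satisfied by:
  {u: True}


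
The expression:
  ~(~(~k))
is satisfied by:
  {k: False}


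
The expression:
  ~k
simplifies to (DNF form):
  ~k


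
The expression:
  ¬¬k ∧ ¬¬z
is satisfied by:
  {z: True, k: True}


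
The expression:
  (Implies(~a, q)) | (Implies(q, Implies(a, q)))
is always true.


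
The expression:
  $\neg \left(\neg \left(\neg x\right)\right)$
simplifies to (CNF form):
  $\neg x$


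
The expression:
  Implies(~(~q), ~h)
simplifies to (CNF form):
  ~h | ~q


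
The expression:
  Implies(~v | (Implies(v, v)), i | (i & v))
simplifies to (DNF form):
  i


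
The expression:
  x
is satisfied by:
  {x: True}


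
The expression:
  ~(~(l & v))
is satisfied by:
  {v: True, l: True}


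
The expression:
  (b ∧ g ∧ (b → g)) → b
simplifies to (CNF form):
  True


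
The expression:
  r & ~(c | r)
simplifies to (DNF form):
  False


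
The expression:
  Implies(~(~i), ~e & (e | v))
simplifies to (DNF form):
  ~i | (v & ~e)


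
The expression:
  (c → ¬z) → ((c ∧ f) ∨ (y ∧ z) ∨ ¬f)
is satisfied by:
  {y: True, c: True, z: True, f: False}
  {y: True, c: True, z: False, f: False}
  {c: True, z: True, y: False, f: False}
  {c: True, y: False, z: False, f: False}
  {y: True, z: True, c: False, f: False}
  {y: True, z: False, c: False, f: False}
  {z: True, y: False, c: False, f: False}
  {z: False, y: False, c: False, f: False}
  {f: True, y: True, c: True, z: True}
  {f: True, y: True, c: True, z: False}
  {f: True, c: True, z: True, y: False}
  {f: True, c: True, z: False, y: False}
  {f: True, y: True, z: True, c: False}


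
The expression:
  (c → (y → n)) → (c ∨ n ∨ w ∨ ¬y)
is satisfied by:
  {n: True, c: True, w: True, y: False}
  {n: True, c: True, w: False, y: False}
  {n: True, w: True, c: False, y: False}
  {n: True, w: False, c: False, y: False}
  {c: True, w: True, n: False, y: False}
  {c: True, n: False, w: False, y: False}
  {c: False, w: True, n: False, y: False}
  {c: False, n: False, w: False, y: False}
  {n: True, y: True, c: True, w: True}
  {n: True, y: True, c: True, w: False}
  {n: True, y: True, w: True, c: False}
  {n: True, y: True, w: False, c: False}
  {y: True, c: True, w: True, n: False}
  {y: True, c: True, w: False, n: False}
  {y: True, w: True, c: False, n: False}


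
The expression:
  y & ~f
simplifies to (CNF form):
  y & ~f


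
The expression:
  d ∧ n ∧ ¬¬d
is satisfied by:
  {d: True, n: True}


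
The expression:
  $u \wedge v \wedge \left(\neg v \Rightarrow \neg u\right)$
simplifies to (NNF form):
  $u \wedge v$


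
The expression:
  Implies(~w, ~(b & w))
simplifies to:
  True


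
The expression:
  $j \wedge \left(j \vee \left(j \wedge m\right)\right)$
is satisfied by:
  {j: True}


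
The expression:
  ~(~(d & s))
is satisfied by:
  {s: True, d: True}


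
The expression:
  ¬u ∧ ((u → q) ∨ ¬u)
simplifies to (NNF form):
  ¬u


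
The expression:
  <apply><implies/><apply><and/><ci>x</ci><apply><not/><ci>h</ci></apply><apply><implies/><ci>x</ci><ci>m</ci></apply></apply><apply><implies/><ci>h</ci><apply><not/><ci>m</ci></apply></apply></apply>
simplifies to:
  <true/>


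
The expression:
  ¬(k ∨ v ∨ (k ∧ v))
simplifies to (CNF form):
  ¬k ∧ ¬v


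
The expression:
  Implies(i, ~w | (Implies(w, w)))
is always true.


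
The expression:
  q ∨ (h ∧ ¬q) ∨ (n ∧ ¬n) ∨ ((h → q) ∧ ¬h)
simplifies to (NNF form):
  True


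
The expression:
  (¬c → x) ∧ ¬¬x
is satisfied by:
  {x: True}


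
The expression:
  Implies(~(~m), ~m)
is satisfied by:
  {m: False}


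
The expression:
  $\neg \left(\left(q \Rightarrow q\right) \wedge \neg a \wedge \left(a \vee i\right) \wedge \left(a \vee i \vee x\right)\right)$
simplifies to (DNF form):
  $a \vee \neg i$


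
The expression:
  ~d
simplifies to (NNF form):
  ~d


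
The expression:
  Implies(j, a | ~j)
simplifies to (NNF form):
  a | ~j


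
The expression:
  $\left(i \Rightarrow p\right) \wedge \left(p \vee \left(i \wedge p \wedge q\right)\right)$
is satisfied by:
  {p: True}


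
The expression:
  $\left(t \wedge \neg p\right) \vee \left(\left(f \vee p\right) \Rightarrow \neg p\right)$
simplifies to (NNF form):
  $\neg p$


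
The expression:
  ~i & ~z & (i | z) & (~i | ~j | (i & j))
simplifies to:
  False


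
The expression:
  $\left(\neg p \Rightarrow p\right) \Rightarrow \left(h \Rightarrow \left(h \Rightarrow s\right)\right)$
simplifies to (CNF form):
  $s \vee \neg h \vee \neg p$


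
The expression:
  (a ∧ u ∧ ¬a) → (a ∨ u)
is always true.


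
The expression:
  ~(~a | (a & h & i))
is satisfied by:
  {a: True, h: False, i: False}
  {a: True, i: True, h: False}
  {a: True, h: True, i: False}


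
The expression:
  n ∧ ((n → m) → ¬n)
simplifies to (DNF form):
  n ∧ ¬m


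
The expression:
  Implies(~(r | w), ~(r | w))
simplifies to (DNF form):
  True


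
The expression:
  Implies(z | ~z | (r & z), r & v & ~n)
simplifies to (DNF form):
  r & v & ~n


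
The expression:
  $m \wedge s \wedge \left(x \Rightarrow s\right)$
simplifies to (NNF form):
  $m \wedge s$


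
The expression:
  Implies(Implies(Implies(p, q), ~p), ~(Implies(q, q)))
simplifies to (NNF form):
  p & q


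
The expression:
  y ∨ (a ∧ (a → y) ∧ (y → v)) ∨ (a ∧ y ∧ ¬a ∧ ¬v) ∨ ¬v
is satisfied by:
  {y: True, v: False}
  {v: False, y: False}
  {v: True, y: True}


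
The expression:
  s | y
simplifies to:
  s | y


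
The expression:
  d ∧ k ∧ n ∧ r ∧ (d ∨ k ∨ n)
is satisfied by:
  {r: True, d: True, n: True, k: True}


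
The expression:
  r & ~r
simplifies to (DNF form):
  False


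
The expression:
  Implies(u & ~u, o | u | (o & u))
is always true.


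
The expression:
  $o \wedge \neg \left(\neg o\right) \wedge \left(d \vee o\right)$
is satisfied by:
  {o: True}


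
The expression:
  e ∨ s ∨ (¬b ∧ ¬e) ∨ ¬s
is always true.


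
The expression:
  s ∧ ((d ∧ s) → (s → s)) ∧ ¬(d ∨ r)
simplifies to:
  s ∧ ¬d ∧ ¬r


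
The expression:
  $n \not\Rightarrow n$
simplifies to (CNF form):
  $\text{False}$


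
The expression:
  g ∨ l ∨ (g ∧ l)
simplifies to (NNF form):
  g ∨ l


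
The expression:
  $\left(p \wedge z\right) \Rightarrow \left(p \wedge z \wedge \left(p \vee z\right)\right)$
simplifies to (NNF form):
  $\text{True}$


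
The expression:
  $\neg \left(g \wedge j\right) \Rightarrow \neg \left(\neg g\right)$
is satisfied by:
  {g: True}


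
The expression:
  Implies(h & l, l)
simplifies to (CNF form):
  True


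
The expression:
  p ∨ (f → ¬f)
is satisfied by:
  {p: True, f: False}
  {f: False, p: False}
  {f: True, p: True}


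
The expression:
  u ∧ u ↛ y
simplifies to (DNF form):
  u ∧ ¬y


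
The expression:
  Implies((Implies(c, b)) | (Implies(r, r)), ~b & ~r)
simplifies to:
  ~b & ~r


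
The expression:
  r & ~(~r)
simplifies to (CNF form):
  r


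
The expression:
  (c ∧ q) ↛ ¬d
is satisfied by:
  {c: True, d: True, q: True}


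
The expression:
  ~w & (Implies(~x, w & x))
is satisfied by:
  {x: True, w: False}


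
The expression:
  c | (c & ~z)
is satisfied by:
  {c: True}


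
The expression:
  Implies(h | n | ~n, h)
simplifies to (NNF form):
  h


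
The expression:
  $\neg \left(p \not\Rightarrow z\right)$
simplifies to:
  $z \vee \neg p$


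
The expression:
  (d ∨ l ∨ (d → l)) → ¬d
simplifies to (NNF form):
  ¬d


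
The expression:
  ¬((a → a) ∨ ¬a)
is never true.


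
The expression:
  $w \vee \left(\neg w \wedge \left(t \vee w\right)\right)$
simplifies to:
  $t \vee w$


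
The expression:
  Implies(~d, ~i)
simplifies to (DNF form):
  d | ~i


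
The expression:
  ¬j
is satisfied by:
  {j: False}


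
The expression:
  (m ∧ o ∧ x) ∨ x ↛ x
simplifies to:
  m ∧ o ∧ x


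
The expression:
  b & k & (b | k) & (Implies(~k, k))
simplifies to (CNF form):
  b & k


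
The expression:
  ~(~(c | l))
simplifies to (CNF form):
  c | l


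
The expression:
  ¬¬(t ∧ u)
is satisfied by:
  {t: True, u: True}


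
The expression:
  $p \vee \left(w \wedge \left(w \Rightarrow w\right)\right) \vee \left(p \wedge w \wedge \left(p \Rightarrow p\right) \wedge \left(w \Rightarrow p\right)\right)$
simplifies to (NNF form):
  $p \vee w$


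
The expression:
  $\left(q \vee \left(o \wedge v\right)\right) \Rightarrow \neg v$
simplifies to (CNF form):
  $\left(\neg o \vee \neg v\right) \wedge \left(\neg q \vee \neg v\right)$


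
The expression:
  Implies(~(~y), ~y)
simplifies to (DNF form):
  ~y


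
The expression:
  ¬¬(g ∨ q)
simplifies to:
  g ∨ q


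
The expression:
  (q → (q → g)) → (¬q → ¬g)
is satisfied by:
  {q: True, g: False}
  {g: False, q: False}
  {g: True, q: True}


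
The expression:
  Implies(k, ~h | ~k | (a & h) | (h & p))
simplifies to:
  a | p | ~h | ~k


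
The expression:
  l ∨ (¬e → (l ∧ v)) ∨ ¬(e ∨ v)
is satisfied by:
  {l: True, e: True, v: False}
  {l: True, e: False, v: False}
  {e: True, l: False, v: False}
  {l: False, e: False, v: False}
  {l: True, v: True, e: True}
  {l: True, v: True, e: False}
  {v: True, e: True, l: False}


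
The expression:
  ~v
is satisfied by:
  {v: False}


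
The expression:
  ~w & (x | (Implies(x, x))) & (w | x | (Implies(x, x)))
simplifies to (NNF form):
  ~w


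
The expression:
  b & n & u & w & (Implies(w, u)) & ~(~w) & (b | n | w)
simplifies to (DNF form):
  b & n & u & w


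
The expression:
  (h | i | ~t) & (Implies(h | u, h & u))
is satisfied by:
  {u: True, h: True, i: True, t: False}
  {u: True, h: True, t: False, i: False}
  {u: True, h: True, i: True, t: True}
  {u: True, h: True, t: True, i: False}
  {i: True, u: False, t: False, h: False}
  {u: False, t: False, i: False, h: False}
  {i: True, t: True, u: False, h: False}


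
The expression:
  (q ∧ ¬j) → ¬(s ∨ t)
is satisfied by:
  {j: True, t: False, s: False, q: False}
  {j: True, s: True, t: False, q: False}
  {j: True, t: True, s: False, q: False}
  {j: True, s: True, t: True, q: False}
  {j: False, t: False, s: False, q: False}
  {s: True, j: False, t: False, q: False}
  {t: True, j: False, s: False, q: False}
  {s: True, t: True, j: False, q: False}
  {q: True, j: True, t: False, s: False}
  {q: True, s: True, j: True, t: False}
  {q: True, j: True, t: True, s: False}
  {q: True, s: True, j: True, t: True}
  {q: True, j: False, t: False, s: False}


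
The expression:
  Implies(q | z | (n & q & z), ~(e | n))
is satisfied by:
  {q: False, e: False, z: False, n: False}
  {n: True, q: False, e: False, z: False}
  {z: True, q: False, e: False, n: False}
  {e: True, n: False, q: False, z: False}
  {n: True, e: True, q: False, z: False}
  {q: True, n: False, e: False, z: False}
  {z: True, q: True, n: False, e: False}


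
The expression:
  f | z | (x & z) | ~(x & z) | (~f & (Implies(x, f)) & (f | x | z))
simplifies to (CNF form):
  True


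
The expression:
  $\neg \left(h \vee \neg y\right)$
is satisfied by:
  {y: True, h: False}


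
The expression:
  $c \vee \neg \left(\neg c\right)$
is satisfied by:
  {c: True}


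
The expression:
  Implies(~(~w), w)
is always true.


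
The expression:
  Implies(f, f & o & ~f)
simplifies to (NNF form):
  ~f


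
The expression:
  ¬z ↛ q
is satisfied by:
  {q: False, z: False}


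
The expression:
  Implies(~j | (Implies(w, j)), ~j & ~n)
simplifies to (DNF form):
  ~j & ~n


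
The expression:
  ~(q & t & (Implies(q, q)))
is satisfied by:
  {t: False, q: False}
  {q: True, t: False}
  {t: True, q: False}


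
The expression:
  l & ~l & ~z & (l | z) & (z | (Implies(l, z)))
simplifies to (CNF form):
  False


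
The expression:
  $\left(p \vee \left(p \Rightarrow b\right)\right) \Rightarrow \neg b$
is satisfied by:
  {b: False}


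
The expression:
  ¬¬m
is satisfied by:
  {m: True}


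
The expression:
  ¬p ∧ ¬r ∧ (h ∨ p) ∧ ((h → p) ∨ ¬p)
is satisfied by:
  {h: True, p: False, r: False}


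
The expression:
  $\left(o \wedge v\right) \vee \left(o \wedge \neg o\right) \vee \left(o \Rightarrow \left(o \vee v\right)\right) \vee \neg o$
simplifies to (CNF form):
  $\text{True}$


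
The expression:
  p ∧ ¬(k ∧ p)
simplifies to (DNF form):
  p ∧ ¬k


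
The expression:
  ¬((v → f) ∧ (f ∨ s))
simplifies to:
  ¬f ∧ (v ∨ ¬s)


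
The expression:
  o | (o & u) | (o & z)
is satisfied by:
  {o: True}


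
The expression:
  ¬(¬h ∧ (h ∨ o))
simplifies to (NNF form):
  h ∨ ¬o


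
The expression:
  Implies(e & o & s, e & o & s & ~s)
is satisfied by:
  {s: False, e: False, o: False}
  {o: True, s: False, e: False}
  {e: True, s: False, o: False}
  {o: True, e: True, s: False}
  {s: True, o: False, e: False}
  {o: True, s: True, e: False}
  {e: True, s: True, o: False}


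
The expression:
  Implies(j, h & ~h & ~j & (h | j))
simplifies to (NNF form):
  ~j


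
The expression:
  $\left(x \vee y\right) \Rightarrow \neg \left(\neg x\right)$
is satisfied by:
  {x: True, y: False}
  {y: False, x: False}
  {y: True, x: True}


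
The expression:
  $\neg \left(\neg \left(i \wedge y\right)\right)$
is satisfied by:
  {i: True, y: True}


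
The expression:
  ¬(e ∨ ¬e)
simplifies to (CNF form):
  False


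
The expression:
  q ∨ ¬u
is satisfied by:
  {q: True, u: False}
  {u: False, q: False}
  {u: True, q: True}


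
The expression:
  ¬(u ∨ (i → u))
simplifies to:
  i ∧ ¬u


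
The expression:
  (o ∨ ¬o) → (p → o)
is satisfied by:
  {o: True, p: False}
  {p: False, o: False}
  {p: True, o: True}


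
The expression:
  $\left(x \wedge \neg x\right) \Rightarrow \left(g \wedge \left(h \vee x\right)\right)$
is always true.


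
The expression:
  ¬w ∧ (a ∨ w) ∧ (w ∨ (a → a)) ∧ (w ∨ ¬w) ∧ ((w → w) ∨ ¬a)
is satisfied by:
  {a: True, w: False}


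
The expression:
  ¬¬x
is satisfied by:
  {x: True}


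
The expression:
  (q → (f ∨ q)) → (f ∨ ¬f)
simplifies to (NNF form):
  True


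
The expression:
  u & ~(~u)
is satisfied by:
  {u: True}


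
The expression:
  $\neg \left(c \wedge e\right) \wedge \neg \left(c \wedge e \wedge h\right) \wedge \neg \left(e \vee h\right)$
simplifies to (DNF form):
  $\neg e \wedge \neg h$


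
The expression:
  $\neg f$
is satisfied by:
  {f: False}


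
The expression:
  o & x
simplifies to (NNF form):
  o & x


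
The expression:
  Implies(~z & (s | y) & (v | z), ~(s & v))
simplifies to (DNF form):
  z | ~s | ~v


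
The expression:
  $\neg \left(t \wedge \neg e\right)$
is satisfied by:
  {e: True, t: False}
  {t: False, e: False}
  {t: True, e: True}


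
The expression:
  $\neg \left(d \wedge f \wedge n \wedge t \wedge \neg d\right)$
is always true.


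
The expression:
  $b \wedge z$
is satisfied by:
  {z: True, b: True}


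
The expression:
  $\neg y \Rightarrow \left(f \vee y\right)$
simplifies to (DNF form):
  $f \vee y$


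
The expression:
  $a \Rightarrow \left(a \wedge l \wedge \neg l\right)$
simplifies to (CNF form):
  $\neg a$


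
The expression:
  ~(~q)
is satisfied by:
  {q: True}


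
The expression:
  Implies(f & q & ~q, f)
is always true.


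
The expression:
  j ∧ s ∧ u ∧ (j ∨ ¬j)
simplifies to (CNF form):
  j ∧ s ∧ u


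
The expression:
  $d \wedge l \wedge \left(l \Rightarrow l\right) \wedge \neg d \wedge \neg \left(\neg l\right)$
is never true.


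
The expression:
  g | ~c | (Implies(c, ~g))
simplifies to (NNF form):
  True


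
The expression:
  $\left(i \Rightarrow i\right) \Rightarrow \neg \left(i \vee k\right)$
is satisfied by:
  {i: False, k: False}


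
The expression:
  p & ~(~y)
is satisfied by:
  {p: True, y: True}


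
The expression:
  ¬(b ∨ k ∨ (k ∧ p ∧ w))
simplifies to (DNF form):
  ¬b ∧ ¬k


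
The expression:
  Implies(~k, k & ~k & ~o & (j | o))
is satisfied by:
  {k: True}


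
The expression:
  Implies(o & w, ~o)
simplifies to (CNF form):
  ~o | ~w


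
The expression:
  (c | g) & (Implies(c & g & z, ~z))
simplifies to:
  (c & ~g) | (g & ~c) | (g & ~z)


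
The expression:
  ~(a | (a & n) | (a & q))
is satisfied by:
  {a: False}


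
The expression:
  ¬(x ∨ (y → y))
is never true.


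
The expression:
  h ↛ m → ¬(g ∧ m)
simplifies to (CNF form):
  True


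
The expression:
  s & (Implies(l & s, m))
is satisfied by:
  {s: True, m: True, l: False}
  {s: True, l: False, m: False}
  {s: True, m: True, l: True}


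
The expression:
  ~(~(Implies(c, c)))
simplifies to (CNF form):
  True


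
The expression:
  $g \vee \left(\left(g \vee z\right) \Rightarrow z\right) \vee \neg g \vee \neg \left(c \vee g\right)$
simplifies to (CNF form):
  $\text{True}$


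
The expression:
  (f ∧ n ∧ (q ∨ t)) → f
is always true.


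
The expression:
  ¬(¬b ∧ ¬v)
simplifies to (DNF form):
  b ∨ v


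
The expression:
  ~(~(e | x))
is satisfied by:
  {x: True, e: True}
  {x: True, e: False}
  {e: True, x: False}


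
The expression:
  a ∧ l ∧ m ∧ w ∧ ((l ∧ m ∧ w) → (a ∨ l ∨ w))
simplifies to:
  a ∧ l ∧ m ∧ w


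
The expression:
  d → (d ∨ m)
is always true.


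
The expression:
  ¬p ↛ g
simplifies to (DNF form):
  g ∨ ¬p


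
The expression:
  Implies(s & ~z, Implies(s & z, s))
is always true.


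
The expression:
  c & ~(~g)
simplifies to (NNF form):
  c & g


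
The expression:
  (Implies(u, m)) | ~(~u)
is always true.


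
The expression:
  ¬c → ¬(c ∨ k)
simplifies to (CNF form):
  c ∨ ¬k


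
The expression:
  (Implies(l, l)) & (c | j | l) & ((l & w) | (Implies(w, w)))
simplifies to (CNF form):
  c | j | l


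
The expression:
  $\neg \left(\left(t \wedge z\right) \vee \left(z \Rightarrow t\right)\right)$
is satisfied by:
  {z: True, t: False}


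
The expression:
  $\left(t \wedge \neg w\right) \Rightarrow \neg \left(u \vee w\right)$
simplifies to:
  $w \vee \neg t \vee \neg u$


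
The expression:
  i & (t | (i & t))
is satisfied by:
  {t: True, i: True}


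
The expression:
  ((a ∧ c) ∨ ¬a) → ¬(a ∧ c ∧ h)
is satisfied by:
  {h: False, c: False, a: False}
  {a: True, h: False, c: False}
  {c: True, h: False, a: False}
  {a: True, c: True, h: False}
  {h: True, a: False, c: False}
  {a: True, h: True, c: False}
  {c: True, h: True, a: False}


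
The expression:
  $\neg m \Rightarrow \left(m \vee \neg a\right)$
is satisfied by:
  {m: True, a: False}
  {a: False, m: False}
  {a: True, m: True}


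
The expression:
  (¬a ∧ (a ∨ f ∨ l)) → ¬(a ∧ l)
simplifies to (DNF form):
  True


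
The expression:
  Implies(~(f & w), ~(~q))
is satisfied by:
  {q: True, w: True, f: True}
  {q: True, w: True, f: False}
  {q: True, f: True, w: False}
  {q: True, f: False, w: False}
  {w: True, f: True, q: False}


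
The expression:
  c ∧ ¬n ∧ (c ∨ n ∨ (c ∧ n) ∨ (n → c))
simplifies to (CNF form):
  c ∧ ¬n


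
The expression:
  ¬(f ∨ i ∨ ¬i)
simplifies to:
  False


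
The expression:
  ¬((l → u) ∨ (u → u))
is never true.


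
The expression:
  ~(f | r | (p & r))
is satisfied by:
  {r: False, f: False}


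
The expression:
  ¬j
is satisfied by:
  {j: False}


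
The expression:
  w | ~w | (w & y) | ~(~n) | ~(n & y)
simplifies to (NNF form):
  True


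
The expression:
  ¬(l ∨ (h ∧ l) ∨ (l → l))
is never true.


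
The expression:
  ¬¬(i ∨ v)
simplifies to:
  i ∨ v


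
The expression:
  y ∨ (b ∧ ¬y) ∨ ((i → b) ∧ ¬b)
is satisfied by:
  {y: True, b: True, i: False}
  {y: True, i: False, b: False}
  {b: True, i: False, y: False}
  {b: False, i: False, y: False}
  {y: True, b: True, i: True}
  {y: True, i: True, b: False}
  {b: True, i: True, y: False}


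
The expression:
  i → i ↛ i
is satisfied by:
  {i: False}


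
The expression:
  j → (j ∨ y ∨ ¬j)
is always true.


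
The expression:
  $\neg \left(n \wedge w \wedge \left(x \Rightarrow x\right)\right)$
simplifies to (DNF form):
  $\neg n \vee \neg w$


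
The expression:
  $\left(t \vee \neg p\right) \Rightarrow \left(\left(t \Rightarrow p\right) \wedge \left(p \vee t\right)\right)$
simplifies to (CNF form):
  $p$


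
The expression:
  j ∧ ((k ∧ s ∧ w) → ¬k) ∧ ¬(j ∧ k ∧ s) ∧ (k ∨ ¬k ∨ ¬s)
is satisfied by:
  {j: True, s: False, k: False}
  {j: True, k: True, s: False}
  {j: True, s: True, k: False}


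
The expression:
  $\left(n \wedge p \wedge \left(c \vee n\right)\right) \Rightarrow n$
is always true.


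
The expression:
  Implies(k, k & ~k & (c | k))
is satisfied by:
  {k: False}


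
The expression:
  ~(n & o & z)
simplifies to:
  ~n | ~o | ~z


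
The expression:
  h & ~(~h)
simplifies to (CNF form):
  h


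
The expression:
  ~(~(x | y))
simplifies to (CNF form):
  x | y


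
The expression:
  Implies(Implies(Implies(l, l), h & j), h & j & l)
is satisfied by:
  {l: True, h: False, j: False}
  {h: False, j: False, l: False}
  {j: True, l: True, h: False}
  {j: True, h: False, l: False}
  {l: True, h: True, j: False}
  {h: True, l: False, j: False}
  {j: True, h: True, l: True}


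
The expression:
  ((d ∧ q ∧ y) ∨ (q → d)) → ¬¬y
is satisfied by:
  {y: True, q: True, d: False}
  {y: True, d: False, q: False}
  {y: True, q: True, d: True}
  {y: True, d: True, q: False}
  {q: True, d: False, y: False}


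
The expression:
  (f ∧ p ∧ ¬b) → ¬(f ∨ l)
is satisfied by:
  {b: True, p: False, f: False}
  {p: False, f: False, b: False}
  {f: True, b: True, p: False}
  {f: True, p: False, b: False}
  {b: True, p: True, f: False}
  {p: True, b: False, f: False}
  {f: True, p: True, b: True}


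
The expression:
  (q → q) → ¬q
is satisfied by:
  {q: False}


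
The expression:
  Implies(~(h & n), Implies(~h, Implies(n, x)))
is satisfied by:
  {x: True, h: True, n: False}
  {x: True, h: False, n: False}
  {h: True, x: False, n: False}
  {x: False, h: False, n: False}
  {x: True, n: True, h: True}
  {x: True, n: True, h: False}
  {n: True, h: True, x: False}


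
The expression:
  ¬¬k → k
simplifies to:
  True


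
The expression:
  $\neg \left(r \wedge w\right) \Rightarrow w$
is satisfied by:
  {w: True}


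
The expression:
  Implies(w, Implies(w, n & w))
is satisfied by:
  {n: True, w: False}
  {w: False, n: False}
  {w: True, n: True}


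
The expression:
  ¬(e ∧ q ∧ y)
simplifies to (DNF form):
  ¬e ∨ ¬q ∨ ¬y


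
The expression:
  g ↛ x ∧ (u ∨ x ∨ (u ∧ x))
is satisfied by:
  {u: True, g: True, x: False}


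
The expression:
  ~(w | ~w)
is never true.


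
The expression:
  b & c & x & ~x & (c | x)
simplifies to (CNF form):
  False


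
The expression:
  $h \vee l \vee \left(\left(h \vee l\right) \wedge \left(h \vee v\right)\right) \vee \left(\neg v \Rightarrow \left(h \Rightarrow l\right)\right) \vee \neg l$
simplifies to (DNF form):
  $\text{True}$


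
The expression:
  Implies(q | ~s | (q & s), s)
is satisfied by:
  {s: True}


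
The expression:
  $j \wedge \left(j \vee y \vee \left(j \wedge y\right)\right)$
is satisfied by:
  {j: True}


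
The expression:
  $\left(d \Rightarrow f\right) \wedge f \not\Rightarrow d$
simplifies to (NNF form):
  $f \wedge \neg d$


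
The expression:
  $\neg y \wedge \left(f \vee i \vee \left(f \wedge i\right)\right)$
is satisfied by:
  {i: True, f: True, y: False}
  {i: True, y: False, f: False}
  {f: True, y: False, i: False}


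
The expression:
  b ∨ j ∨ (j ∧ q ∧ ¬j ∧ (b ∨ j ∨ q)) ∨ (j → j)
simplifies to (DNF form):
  True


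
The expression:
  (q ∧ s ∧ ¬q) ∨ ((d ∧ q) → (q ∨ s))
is always true.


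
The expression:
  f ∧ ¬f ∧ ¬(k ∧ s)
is never true.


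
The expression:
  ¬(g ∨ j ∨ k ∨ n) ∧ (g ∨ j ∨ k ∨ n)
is never true.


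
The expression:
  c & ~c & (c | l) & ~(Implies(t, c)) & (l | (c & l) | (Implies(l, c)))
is never true.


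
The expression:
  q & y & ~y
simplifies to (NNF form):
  False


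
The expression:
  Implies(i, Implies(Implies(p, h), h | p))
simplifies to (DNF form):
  h | p | ~i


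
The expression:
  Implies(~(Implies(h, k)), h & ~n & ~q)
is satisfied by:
  {k: True, q: False, h: False, n: False}
  {n: True, k: True, q: False, h: False}
  {k: True, q: True, h: False, n: False}
  {n: True, k: True, q: True, h: False}
  {n: False, q: False, h: False, k: False}
  {n: True, q: False, h: False, k: False}
  {q: True, n: False, h: False, k: False}
  {n: True, q: True, h: False, k: False}
  {h: True, k: True, n: False, q: False}
  {n: True, h: True, k: True, q: False}
  {h: True, k: True, q: True, n: False}
  {n: True, h: True, k: True, q: True}
  {h: True, k: False, q: False, n: False}


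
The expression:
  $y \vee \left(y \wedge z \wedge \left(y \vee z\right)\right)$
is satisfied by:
  {y: True}


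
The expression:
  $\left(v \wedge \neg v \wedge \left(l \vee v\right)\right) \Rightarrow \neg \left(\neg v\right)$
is always true.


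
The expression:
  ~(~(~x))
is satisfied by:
  {x: False}


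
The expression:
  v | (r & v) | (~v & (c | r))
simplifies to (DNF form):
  c | r | v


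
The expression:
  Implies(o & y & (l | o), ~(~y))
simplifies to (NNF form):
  True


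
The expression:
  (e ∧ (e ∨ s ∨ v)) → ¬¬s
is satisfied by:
  {s: True, e: False}
  {e: False, s: False}
  {e: True, s: True}


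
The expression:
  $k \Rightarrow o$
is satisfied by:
  {o: True, k: False}
  {k: False, o: False}
  {k: True, o: True}


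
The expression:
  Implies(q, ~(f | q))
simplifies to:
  ~q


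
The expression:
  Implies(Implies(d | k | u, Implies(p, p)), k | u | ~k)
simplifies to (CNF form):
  True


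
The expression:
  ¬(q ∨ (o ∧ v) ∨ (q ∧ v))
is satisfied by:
  {q: False, v: False, o: False}
  {o: True, q: False, v: False}
  {v: True, q: False, o: False}


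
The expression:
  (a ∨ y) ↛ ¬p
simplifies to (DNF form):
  (a ∧ p) ∨ (p ∧ y)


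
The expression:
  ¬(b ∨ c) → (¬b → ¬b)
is always true.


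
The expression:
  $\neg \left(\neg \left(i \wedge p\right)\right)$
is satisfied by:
  {i: True, p: True}


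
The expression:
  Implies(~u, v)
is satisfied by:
  {v: True, u: True}
  {v: True, u: False}
  {u: True, v: False}


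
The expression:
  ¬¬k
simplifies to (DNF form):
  k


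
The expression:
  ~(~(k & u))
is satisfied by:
  {u: True, k: True}


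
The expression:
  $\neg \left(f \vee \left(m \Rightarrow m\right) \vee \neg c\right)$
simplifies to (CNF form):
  $\text{False}$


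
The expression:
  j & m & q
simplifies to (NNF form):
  j & m & q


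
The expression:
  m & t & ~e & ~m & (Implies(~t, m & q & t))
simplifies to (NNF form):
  False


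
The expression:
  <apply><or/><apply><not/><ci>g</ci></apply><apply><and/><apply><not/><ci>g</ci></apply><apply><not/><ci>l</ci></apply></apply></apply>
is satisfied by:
  {g: False}


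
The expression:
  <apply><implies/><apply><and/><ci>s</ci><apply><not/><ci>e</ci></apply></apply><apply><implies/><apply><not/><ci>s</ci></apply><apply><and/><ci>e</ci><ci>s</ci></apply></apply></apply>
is always true.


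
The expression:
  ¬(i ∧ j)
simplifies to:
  ¬i ∨ ¬j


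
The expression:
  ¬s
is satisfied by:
  {s: False}


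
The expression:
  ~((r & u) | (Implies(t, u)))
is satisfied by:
  {t: True, u: False}


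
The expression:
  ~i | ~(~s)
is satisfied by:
  {s: True, i: False}
  {i: False, s: False}
  {i: True, s: True}


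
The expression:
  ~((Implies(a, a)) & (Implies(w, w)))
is never true.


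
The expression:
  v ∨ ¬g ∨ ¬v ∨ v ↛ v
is always true.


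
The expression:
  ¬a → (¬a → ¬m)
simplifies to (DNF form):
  a ∨ ¬m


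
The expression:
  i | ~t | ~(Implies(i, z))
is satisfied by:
  {i: True, t: False}
  {t: False, i: False}
  {t: True, i: True}


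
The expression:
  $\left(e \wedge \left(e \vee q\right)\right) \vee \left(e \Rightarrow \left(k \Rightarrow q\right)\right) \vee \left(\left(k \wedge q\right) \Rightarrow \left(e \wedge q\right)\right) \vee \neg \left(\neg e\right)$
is always true.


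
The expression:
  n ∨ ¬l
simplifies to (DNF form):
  n ∨ ¬l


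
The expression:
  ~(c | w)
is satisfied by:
  {w: False, c: False}


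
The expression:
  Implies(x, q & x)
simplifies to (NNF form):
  q | ~x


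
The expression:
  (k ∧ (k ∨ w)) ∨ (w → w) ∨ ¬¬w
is always true.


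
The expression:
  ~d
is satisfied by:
  {d: False}


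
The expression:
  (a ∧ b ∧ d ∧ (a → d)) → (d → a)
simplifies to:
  True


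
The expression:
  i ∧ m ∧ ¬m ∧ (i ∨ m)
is never true.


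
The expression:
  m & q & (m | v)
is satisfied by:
  {m: True, q: True}


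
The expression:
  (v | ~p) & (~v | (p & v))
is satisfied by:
  {p: False, v: False}
  {v: True, p: True}


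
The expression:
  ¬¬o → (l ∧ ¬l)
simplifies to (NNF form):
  ¬o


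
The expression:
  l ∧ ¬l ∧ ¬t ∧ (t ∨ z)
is never true.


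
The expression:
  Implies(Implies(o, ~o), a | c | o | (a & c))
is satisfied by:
  {a: True, o: True, c: True}
  {a: True, o: True, c: False}
  {a: True, c: True, o: False}
  {a: True, c: False, o: False}
  {o: True, c: True, a: False}
  {o: True, c: False, a: False}
  {c: True, o: False, a: False}


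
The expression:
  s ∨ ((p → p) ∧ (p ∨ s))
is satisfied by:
  {p: True, s: True}
  {p: True, s: False}
  {s: True, p: False}


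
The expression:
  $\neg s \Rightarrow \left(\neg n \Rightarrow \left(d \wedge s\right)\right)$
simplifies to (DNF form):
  $n \vee s$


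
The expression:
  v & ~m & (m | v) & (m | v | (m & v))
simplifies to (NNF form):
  v & ~m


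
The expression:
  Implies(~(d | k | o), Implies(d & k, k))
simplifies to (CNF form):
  True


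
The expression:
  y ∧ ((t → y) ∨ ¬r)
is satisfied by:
  {y: True}


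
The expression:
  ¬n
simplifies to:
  ¬n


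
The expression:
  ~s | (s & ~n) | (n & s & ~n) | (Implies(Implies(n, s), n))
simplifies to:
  True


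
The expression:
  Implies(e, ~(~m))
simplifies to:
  m | ~e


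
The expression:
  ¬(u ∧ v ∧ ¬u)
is always true.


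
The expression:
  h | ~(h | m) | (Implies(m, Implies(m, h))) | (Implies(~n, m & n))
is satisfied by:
  {h: True, n: True, m: False}
  {h: True, m: False, n: False}
  {n: True, m: False, h: False}
  {n: False, m: False, h: False}
  {h: True, n: True, m: True}
  {h: True, m: True, n: False}
  {n: True, m: True, h: False}


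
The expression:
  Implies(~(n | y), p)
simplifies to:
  n | p | y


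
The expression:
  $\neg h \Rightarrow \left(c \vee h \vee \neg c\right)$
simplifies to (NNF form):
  $\text{True}$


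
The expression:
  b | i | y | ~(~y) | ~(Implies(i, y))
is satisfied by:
  {i: True, y: True, b: True}
  {i: True, y: True, b: False}
  {i: True, b: True, y: False}
  {i: True, b: False, y: False}
  {y: True, b: True, i: False}
  {y: True, b: False, i: False}
  {b: True, y: False, i: False}


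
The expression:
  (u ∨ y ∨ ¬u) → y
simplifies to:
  y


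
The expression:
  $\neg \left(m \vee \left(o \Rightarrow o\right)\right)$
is never true.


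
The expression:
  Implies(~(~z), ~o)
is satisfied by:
  {o: False, z: False}
  {z: True, o: False}
  {o: True, z: False}


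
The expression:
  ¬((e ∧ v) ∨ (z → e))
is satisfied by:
  {z: True, e: False}


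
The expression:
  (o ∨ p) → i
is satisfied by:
  {i: True, o: False, p: False}
  {i: True, p: True, o: False}
  {i: True, o: True, p: False}
  {i: True, p: True, o: True}
  {p: False, o: False, i: False}


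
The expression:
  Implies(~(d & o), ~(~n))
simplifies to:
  n | (d & o)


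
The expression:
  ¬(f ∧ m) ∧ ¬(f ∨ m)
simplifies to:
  ¬f ∧ ¬m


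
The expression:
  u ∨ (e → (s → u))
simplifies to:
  u ∨ ¬e ∨ ¬s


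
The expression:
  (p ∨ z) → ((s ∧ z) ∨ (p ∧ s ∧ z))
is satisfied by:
  {s: True, p: False, z: False}
  {s: False, p: False, z: False}
  {z: True, s: True, p: False}
  {z: True, p: True, s: True}


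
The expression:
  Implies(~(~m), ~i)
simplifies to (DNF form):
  ~i | ~m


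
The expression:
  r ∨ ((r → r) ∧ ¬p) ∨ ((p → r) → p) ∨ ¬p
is always true.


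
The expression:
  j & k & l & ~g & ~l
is never true.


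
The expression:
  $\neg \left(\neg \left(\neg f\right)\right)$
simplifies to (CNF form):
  $\neg f$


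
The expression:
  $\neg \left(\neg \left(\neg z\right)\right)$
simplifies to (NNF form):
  $\neg z$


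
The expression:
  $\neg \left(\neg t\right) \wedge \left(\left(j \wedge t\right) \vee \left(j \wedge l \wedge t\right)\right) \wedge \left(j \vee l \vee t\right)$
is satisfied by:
  {t: True, j: True}


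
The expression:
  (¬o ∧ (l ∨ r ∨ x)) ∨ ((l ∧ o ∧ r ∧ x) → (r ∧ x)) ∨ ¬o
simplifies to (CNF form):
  True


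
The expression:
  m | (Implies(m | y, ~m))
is always true.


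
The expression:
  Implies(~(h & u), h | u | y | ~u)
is always true.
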